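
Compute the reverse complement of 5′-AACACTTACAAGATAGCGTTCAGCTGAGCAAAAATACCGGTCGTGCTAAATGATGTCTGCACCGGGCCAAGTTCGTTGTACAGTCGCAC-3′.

5'-GTGCGACTGTACAACGAACTTGGCCCGGTGCAGACATCATTTAGCACGACCGGTATTTTTGCTCAGCTGAACGCTATCTTGTAAGTGTT-3'

Complement each base (A↔T, G↔C): TTGTGAATGTTCTATCGCAAGTCGACTCGTTTTTATGGCCAGCACGATTTACTACAGACGTGGCCCGGTTCAAGCAACATGTCAGCGTG. Then reverse.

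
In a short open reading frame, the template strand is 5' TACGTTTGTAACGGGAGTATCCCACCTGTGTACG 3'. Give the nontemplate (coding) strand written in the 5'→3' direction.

5'-CGTACACAGGTGGGATACTCCCGTTACAAACGTA-3'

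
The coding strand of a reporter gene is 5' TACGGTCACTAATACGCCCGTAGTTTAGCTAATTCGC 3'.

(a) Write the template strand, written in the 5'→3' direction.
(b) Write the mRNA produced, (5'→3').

(a) The template strand is the reverse complement of the coding strand: complement ATGCCAGTGATTATGCGGGCATCAAATCGATTAAGCG, then reverse.
(b) mRNA matches the coding strand with T→U.

(a) 5'-GCGAATTAGCTAAACTACGGGCGTATTAGTGACCGTA-3'
(b) 5'-UACGGUCACUAAUACGCCCGUAGUUUAGCUAAUUCGC-3'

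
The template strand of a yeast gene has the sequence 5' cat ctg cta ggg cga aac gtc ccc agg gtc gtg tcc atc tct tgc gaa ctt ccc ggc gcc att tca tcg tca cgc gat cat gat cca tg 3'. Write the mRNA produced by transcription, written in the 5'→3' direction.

RNA polymerase reads the template 3'→5' and synthesizes mRNA 5'→3' by base-pairing (A→U, T→A, G↔C). The complement of the template is GTAGACGATCCCGCTTTGCAGGGGTCCCAGCACAGGTAGAGAACGCTTGAAGGGCCGCGGTAAAGTAGCAGTGCGCTAGTACTAGGTAC; antiparallel, so 5'→3' the coding strand is CATGGATCATGATCGCGTGACGATGAAATGGCGCCGGGAAGTTCGCAAGAGATGGACACGACCCTGGGGACGTTTCGCCCTAGCAGATG. Replace T with U for the mRNA.

5′-CAUGGAUCAUGAUCGCGUGACGAUGAAAUGGCGCCGGGAAGUUCGCAAGAGAUGGACACGACCCUGGGGACGUUUCGCCCUAGCAGAUG-3′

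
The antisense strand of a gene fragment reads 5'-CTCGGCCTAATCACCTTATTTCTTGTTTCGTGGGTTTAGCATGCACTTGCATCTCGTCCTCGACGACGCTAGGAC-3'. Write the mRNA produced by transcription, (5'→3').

5'-GUCCUAGCGUCGUCGAGGACGAGAUGCAAGUGCAUGCUAAACCCACGAAACAAGAAAUAAGGUGAUUAGGCCGAG-3'

RNA polymerase reads the template 3'→5' and synthesizes mRNA 5'→3' by base-pairing (A→U, T→A, G↔C). The complement of the template is GAGCCGGATTAGTGGAATAAAGAACAAAGCACCCAAATCGTACGTGAACGTAGAGCAGGAGCTGCTGCGATCCTG; antiparallel, so 5'→3' the coding strand is GTCCTAGCGTCGTCGAGGACGAGATGCAAGTGCATGCTAAACCCACGAAACAAGAAATAAGGTGATTAGGCCGAG. Replace T with U for the mRNA.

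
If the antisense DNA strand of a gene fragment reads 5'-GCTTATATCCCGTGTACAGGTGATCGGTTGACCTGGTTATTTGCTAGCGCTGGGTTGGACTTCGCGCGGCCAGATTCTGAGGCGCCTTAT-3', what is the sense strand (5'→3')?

5'-ATAAGGCGCCTCAGAATCTGGCCGCGCGAAGTCCAACCCAGCGCTAGCAAATAACCAGGTCAACCGATCACCTGTACACGGGATATAAGC-3'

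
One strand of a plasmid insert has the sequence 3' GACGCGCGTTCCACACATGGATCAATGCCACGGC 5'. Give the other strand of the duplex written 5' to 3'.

The strand is given 3'→5', so its complement runs 5'→3' in the same left-to-right order: pair each base A↔T, G↔C.

5'-CTGCGCGCAAGGTGTGTACCTAGTTACGGTGCCG-3'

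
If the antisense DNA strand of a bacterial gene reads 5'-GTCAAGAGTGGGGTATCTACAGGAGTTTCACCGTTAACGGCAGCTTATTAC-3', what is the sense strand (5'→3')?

5'-GTAATAAGCTGCCGTTAACGGTGAAACTCCTGTAGATACCCCACTCTTGAC-3'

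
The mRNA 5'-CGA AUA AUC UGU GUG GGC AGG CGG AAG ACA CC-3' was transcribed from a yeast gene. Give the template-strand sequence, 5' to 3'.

Replace U with T to get the coding DNA strand: CGAATAATCTGTGTGGGCAGGCGGAAGACACC. The template strand is its reverse complement (complement GCTTATTAGACACACCCGTCCGCCTTCTGTGG, then reverse).

5'-GGTGTCTTCCGCCTGCCCACACAGATTATTCG-3'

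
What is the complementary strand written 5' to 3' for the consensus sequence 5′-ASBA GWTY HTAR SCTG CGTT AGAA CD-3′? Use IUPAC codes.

5'-HGTTCTAACGCAGSYTADRAWCTVST-3'

Standard pairs A↔T, G↔C; ambiguity codes pair R↔Y, W↔W, S↔S, B↔V, D↔H. Complement (TSVTCWARDATYSGACGCAATCTTGH), then reverse for 5'→3'.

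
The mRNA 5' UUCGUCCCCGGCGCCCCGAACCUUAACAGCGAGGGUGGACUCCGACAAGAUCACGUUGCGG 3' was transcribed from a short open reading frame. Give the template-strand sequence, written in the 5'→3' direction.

5'-CCGCAACGTGATCTTGTCGGAGTCCACCCTCGCTGTTAAGGTTCGGGGCGCCGGGGACGAA-3'

Replace U with T to get the coding DNA strand: TTCGTCCCCGGCGCCCCGAACCTTAACAGCGAGGGTGGACTCCGACAAGATCACGTTGCGG. The template strand is its reverse complement (complement AAGCAGGGGCCGCGGGGCTTGGAATTGTCGCTCCCACCTGAGGCTGTTCTAGTGCAACGCC, then reverse).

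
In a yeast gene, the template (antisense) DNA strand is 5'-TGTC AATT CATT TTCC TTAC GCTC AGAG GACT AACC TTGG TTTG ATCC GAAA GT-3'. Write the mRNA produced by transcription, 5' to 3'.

5'-ACUUUCGGAUCAAACCAAGGUUAGUCCUCUGAGCGUAAGGAAAAUGAAUUGACA-3'

The mRNA has the sequence of the coding strand (reverse complement of the template) with T→U. Reverse complement of TGTCAATTCATTTTCCTTACGCTCAGAGGACTAACCTTGGTTTGATCCGAAAGT is ACTTTCGGATCAAACCAAGGTTAGTCCTCTGAGCGTAAGGAAAATGAATTGACA; then T→U.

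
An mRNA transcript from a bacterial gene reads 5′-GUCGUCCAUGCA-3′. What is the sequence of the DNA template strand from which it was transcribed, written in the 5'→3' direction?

5'-TGCATGGACGAC-3'

Replace U with T to get the coding DNA strand: GTCGTCCATGCA. The template strand is its reverse complement (complement CAGCAGGTACGT, then reverse).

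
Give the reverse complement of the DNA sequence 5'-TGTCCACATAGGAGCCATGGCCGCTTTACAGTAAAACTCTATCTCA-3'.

Reading the sequence 3'→5' and pairing each base (A↔T, G↔C) gives the reverse complement directly.

5′-TGAGATAGAGTTTTACTGTAAAGCGGCCATGGCTCCTATGTGGACA-3′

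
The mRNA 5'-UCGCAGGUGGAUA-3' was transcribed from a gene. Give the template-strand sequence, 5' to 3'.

Replace U with T to get the coding DNA strand: TCGCAGGTGGATA. The template strand is its reverse complement (complement AGCGTCCACCTAT, then reverse).

5'-TATCCACCTGCGA-3'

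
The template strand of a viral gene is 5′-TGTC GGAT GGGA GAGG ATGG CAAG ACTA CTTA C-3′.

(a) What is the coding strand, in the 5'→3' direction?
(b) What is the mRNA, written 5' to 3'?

(a) 5'-GTAAGTAGTCTTGCCATCCTCTCCCATCCGACA-3'
(b) 5'-GUAAGUAGUCUUGCCAUCCUCUCCCAUCCGACA-3'

(a) The coding strand is the reverse complement of the template: complement ACAGCCTACCCTCTCCTACCGTTCTGATGAATG, then reverse.
(b) mRNA has the coding-strand sequence with T→U.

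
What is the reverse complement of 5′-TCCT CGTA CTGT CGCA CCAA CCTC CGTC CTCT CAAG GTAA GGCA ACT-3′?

Complement each base (A↔T, G↔C): AGGAGCATGACAGCGTGGTTGGAGGCAGGAGAGTTCCATTCCGTTGA. Then reverse.

5'-AGTTGCCTTACCTTGAGAGGACGGAGGTTGGTGCGACAGTACGAGGA-3'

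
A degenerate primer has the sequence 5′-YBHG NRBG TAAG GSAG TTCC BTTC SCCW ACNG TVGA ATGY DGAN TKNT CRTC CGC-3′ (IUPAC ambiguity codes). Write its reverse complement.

Standard pairs A↔T, G↔C; ambiguity codes pair R↔Y, K↔M, W↔W, S↔S, B↔V, D↔H, N↔N. Complement (RVDCNYVCATTCCSTCAAGGVAAGSGGWTGNCABCTTACRHCTNAMNAGYAGGCG), then reverse for 5'→3'.

5'-GCGGAYGANMANTCHRCATTCBACNGTWGGSGAAVGGAACTSCCTTACVYNCDVR-3'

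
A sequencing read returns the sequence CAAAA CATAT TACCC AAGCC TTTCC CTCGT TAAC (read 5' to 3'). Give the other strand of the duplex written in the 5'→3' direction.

5'-GTTAACGAGGGAAAGGCTTGGGTAATATGTTTTG-3'

The complement of CAAAACATATTACCCAAGCCTTTCCCTCGTTAAC is GTTTTGTATAATGGGTTCGGAAAGGGAGCAATTG (A↔T, G↔C). DNA strands are antiparallel, so the complementary strand runs 3'→5'; reversing gives the 5'→3' form.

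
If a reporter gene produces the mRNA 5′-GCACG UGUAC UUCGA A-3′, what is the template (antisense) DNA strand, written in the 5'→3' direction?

Replace U with T to get the coding DNA strand: GCACGTGTACTTCGAA. The template strand is its reverse complement (complement CGTGCACATGAAGCTT, then reverse).

5'-TTCGAAGTACACGTGC-3'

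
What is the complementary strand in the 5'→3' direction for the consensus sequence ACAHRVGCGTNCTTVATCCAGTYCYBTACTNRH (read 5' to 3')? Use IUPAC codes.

Standard pairs A↔T, G↔C; ambiguity codes pair R↔Y, B↔V, H↔D, N↔N. Complement (TGTDYBCGCANGAABTAGGTCARGRVATGANYD), then reverse for 5'→3'.

5'-DYNAGTAVRGRACTGGATBAAGNACGCBYDTGT-3'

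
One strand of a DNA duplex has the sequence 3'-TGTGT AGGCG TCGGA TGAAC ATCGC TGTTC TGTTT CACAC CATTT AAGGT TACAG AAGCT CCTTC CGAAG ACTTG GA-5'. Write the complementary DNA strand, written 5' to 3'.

The strand is given 3'→5', so its complement runs 5'→3' in the same left-to-right order: pair each base A↔T, G↔C.

5'-ACACATCCGCAGCCTACTTGTAGCGACAAGACAAAGTGTGGTAAATTCCAATGTCTTCGAGGAAGGCTTCTGAACCT-3'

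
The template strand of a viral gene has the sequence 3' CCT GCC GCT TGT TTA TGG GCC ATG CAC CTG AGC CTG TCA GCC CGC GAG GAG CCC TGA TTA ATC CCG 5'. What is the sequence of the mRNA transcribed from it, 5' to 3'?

Reading the template 3'→5' as shown, RNA polymerase pairs each base (A→U, T→A, G↔C) to build mRNA 5'→3' directly.

5'-GGACGGCGAACAAAUACCCGGUACGUGGACUCGGACAGUCGGGCGCUCCUCGGGACUAAUUAGGGC-3'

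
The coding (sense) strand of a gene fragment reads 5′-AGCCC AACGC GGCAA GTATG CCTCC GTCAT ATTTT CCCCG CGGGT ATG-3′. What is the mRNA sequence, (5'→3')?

The mRNA is synthesized from the template strand, so it matches the coding strand with T replaced by U.

5'-AGCCCAACGCGGCAAGUAUGCCUCCGUCAUAUUUUCCCCGCGGGUAUG-3'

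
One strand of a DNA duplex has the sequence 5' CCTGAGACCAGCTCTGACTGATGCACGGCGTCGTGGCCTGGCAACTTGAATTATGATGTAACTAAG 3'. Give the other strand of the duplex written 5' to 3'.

5'-CTTAGTTACATCATAATTCAAGTTGCCAGGCCACGACGCCGTGCATCAGTCAGAGCTGGTCTCAGG-3'

The complement of CCTGAGACCAGCTCTGACTGATGCACGGCGTCGTGGCCTGGCAACTTGAATTATGATGTAACTAAG is GGACTCTGGTCGAGACTGACTACGTGCCGCAGCACCGGACCGTTGAACTTAATACTACATTGATTC (A↔T, G↔C). DNA strands are antiparallel, so the complementary strand runs 3'→5'; reversing gives the 5'→3' form.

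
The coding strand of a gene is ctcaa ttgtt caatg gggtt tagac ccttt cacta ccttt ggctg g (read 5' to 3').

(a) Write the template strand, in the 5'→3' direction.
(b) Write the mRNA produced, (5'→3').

(a) 5'-CCAGCCAAAGGTAGTGAAAGGGTCTAAACCCCATTGAACAATTGAG-3'
(b) 5'-CUCAAUUGUUCAAUGGGGUUUAGACCCUUUCACUACCUUUGGCUGG-3'

(a) The template strand is the reverse complement of the coding strand: complement GAGTTAACAAGTTACCCCAAATCTGGGAAAGTGATGGAAACCGACC, then reverse.
(b) mRNA matches the coding strand with T→U.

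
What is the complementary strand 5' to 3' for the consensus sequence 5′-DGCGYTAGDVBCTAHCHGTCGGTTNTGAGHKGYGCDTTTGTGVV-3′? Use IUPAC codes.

Standard pairs A↔T, G↔C; ambiguity codes pair Y↔R, K↔M, B↔V, D↔H, N↔N. Complement (HCGCRATCHBVGATDGDCAGCCAANACTCDMCRCGHAAACACBB), then reverse for 5'→3'.

5'-BBCACAAAHGCRCMDCTCANAACCGACDGDTAGVBHCTARCGCH-3'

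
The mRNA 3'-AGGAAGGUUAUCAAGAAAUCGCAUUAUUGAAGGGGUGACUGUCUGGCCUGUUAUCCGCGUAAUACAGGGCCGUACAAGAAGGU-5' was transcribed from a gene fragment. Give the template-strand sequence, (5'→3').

Written 5'→3' the mRNA is UGGAAGAACAUGCCGGGACAUAAUGCGCCUAUUGUCCGGUCUGUCAGUGGGGAAGUUAUUACGCUAAAGAACUAUUGGAAGGA, so the coding DNA strand is TGGAAGAACATGCCGGGACATAATGCGCCTATTGTCCGGTCTGTCAGTGGGGAAGTTATTACGCTAAAGAACTATTGGAAGGA. The template is its reverse complement.

5'-TCCTTCCAATAGTTCTTTAGCGTAATAACTTCCCCACTGACAGACCGGACAATAGGCGCATTATGTCCCGGCATGTTCTTCCA-3'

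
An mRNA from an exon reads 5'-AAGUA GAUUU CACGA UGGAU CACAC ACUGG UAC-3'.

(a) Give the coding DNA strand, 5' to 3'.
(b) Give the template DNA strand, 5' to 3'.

(a) The coding strand matches the mRNA with U→T.
(b) The template strand is the reverse complement of the coding strand.

(a) 5'-AAGTAGATTTCACGATGGATCACACACTGGTAC-3'
(b) 5'-GTACCAGTGTGTGATCCATCGTGAAATCTACTT-3'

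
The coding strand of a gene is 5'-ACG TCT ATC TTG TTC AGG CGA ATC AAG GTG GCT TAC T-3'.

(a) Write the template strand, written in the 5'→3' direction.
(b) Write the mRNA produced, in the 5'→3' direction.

(a) The template strand is the reverse complement of the coding strand: complement TGCAGATAGAACAAGTCCGCTTAGTTCCACCGAATGA, then reverse.
(b) mRNA matches the coding strand with T→U.

(a) 5'-AGTAAGCCACCTTGATTCGCCTGAACAAGATAGACGT-3'
(b) 5'-ACGUCUAUCUUGUUCAGGCGAAUCAAGGUGGCUUACU-3'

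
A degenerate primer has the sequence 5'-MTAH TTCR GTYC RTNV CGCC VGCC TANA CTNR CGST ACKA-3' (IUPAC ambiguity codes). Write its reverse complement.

5′-TMGTASCGYNAGTNTAGGCBGGCGBNAYGRACYGAADTAK-3′

Standard pairs A↔T, G↔C; ambiguity codes pair R↔Y, M↔K, S↔S, H↔D, V↔B, N↔N. Complement (KATDAAGYCARGYANBGCGGBCGGATNTGANYGCSATGMT), then reverse for 5'→3'.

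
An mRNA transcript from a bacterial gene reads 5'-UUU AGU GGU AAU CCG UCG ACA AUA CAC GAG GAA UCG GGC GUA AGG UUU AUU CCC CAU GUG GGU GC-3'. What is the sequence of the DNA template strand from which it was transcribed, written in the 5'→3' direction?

Replace U with T to get the coding DNA strand: TTTAGTGGTAATCCGTCGACAATACACGAGGAATCGGGCGTAAGGTTTATTCCCCATGTGGGTGC. The template strand is its reverse complement (complement AAATCACCATTAGGCAGCTGTTATGTGCTCCTTAGCCCGCATTCCAAATAAGGGGTACACCCACG, then reverse).

5′-GCACCCACATGGGGAATAAACCTTACGCCCGATTCCTCGTGTATTGTCGACGGATTACCACTAAA-3′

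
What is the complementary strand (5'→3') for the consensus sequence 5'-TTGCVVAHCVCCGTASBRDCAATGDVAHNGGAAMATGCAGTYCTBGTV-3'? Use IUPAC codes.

Standard pairs A↔T, G↔C; ambiguity codes pair R↔Y, M↔K, S↔S, B↔V, D↔H, N↔N. Complement (AACGBBTDGBGGCATSVYHGTTACHBTDNCCTTKTACGTCARGAVCAB), then reverse for 5'→3'.

5'-BACVAGRACTGCATKTTCCNDTBHCATTGHYVSTACGGBGDTBBGCAA-3'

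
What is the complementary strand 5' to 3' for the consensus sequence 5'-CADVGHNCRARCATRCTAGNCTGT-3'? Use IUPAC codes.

Standard pairs A↔T, G↔C; ambiguity codes pair R↔Y, D↔H, V↔B, N↔N. Complement (GTHBCDNGYTYGTAYGATCNGACA), then reverse for 5'→3'.

5'-ACAGNCTAGYATGYTYGNDCBHTG-3'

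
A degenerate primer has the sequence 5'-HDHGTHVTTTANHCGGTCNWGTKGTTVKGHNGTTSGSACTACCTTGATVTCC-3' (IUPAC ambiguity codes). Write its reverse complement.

5'-GGABATCAAGGTAGTSCSAACNDCMBAACMACWNGACCGDNTAAABDACDHD-3'

Standard pairs A↔T, G↔C; ambiguity codes pair K↔M, W↔W, S↔S, D↔H, V↔B, N↔N. Complement (DHDCADBAAATNDGCCAGNWCAMCAABMCDNCAASCSTGATGGAACTABAGG), then reverse for 5'→3'.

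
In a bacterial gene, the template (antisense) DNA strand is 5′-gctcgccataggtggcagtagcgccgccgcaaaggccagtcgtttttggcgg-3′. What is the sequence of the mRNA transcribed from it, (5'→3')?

5'-CCGCCAAAAACGACUGGCCUUUGCGGCGGCGCUACUGCCACCUAUGGCGAGC-3'

The mRNA has the sequence of the coding strand (reverse complement of the template) with T→U. Reverse complement of GCTCGCCATAGGTGGCAGTAGCGCCGCCGCAAAGGCCAGTCGTTTTTGGCGG is CCGCCAAAAACGACTGGCCTTTGCGGCGGCGCTACTGCCACCTATGGCGAGC; then T→U.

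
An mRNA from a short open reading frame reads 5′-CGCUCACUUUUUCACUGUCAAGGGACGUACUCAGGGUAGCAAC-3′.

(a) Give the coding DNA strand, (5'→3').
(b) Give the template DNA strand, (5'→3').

(a) The coding strand matches the mRNA with U→T.
(b) The template strand is the reverse complement of the coding strand.

(a) 5'-CGCTCACTTTTTCACTGTCAAGGGACGTACTCAGGGTAGCAAC-3'
(b) 5'-GTTGCTACCCTGAGTACGTCCCTTGACAGTGAAAAAGTGAGCG-3'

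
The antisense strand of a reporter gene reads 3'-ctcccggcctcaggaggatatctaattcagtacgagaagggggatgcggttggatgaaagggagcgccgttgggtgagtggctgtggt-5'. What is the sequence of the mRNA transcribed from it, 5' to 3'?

Reading the template 3'→5' as shown, RNA polymerase pairs each base (A→U, T→A, G↔C) to build mRNA 5'→3' directly.

5'-GAGGGCCGGAGUCCUCCUAUAGAUUAAGUCAUGCUCUUCCCCCUACGCCAACCUACUUUCCCUCGCGGCAACCCACUCACCGACACCA-3'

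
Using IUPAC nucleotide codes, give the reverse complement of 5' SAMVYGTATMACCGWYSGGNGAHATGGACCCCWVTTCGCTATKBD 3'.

5'-HVMATAGCGAABWGGGGTCCATDTCNCCSRWCGGTKATACRBKTS-3'

Standard pairs A↔T, G↔C; ambiguity codes pair Y↔R, M↔K, W↔W, S↔S, B↔V, D↔H, N↔N. Complement (STKBRCATAKTGGCWRSCCNCTDTACCTGGGGWBAAGCGATAMVH), then reverse for 5'→3'.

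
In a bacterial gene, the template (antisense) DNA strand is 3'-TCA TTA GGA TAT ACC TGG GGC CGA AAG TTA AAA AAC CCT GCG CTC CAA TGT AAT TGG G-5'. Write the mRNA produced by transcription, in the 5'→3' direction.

Reading the template 3'→5' as shown, RNA polymerase pairs each base (A→U, T→A, G↔C) to build mRNA 5'→3' directly.

5'-AGUAAUCCUAUAUGGACCCCGGCUUUCAAUUUUUUGGGACGCGAGGUUACAUUAACCC-3'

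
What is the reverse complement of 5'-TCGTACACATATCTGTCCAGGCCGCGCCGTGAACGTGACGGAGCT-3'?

5'-AGCTCCGTCACGTTCACGGCGCGGCCTGGACAGATATGTGTACGA-3'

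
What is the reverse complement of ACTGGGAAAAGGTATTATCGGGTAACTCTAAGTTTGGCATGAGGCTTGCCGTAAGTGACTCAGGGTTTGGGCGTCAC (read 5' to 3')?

5′-GTGACGCCCAAACCCTGAGTCACTTACGGCAAGCCTCATGCCAAACTTAGAGTTACCCGATAATACCTTTTCCCAGT-3′

Complement each base (A↔T, G↔C): TGACCCTTTTCCATAATAGCCCATTGAGATTCAAACCGTACTCCGAACGGCATTCACTGAGTCCCAAACCCGCAGTG. Then reverse.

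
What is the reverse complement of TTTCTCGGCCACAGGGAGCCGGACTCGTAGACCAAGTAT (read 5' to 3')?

Reading the sequence 3'→5' and pairing each base (A↔T, G↔C) gives the reverse complement directly.

5'-ATACTTGGTCTACGAGTCCGGCTCCCTGTGGCCGAGAAA-3'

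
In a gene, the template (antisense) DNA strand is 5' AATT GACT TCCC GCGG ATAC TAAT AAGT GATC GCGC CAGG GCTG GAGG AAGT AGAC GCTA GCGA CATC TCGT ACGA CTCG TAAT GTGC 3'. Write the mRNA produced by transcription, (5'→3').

5'-GCACAUUACGAGUCGUACGAGAUGUCGCUAGCGUCUACUUCCUCCAGCCCUGGCGCGAUCACUUAUUAGUAUCCGCGGGAAGUCAAUU-3'

The mRNA has the sequence of the coding strand (reverse complement of the template) with T→U. Reverse complement of AATTGACTTCCCGCGGATACTAATAAGTGATCGCGCCAGGGCTGGAGGAAGTAGACGCTAGCGACATCTCGTACGACTCGTAATGTGC is GCACATTACGAGTCGTACGAGATGTCGCTAGCGTCTACTTCCTCCAGCCCTGGCGCGATCACTTATTAGTATCCGCGGGAAGTCAATT; then T→U.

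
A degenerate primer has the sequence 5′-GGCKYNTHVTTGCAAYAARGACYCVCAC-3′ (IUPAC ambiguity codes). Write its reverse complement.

5'-GTGBGRGTCYTTRTTGCAABDANRMGCC-3'

Standard pairs A↔T, G↔C; ambiguity codes pair R↔Y, K↔M, H↔D, V↔B, N↔N. Complement (CCGMRNADBAACGTTRTTYCTGRGBGTG), then reverse for 5'→3'.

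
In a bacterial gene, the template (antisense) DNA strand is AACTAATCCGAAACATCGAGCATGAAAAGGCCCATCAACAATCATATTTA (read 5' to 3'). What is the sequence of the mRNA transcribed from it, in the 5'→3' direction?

5′-UAAAUAUGAUUGUUGAUGGGCCUUUUCAUGCUCGAUGUUUCGGAUUAGUU-3′

RNA polymerase reads the template 3'→5' and synthesizes mRNA 5'→3' by base-pairing (A→U, T→A, G↔C). The complement of the template is TTGATTAGGCTTTGTAGCTCGTACTTTTCCGGGTAGTTGTTAGTATAAAT; antiparallel, so 5'→3' the coding strand is TAAATATGATTGTTGATGGGCCTTTTCATGCTCGATGTTTCGGATTAGTT. Replace T with U for the mRNA.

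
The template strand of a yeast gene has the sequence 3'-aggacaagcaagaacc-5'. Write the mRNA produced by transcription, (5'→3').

5'-UCCUGUUCGUUCUUGG-3'

Reading the template 3'→5' as shown, RNA polymerase pairs each base (A→U, T→A, G↔C) to build mRNA 5'→3' directly.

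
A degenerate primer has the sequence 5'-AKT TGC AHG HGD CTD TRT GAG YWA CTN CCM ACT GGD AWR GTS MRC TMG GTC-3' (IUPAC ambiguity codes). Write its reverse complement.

5'-GACCKAGYKSACYWTHCCAGTKGGNAGTWRCTCAYAHAGHCDCDTGCAAMT-3'

Standard pairs A↔T, G↔C; ambiguity codes pair R↔Y, M↔K, W↔W, S↔S, D↔H, N↔N. Complement (TMAACGTDCDCHGAHAYACTCRWTGANGGKTGACCHTWYCASKYGAKCCAG), then reverse for 5'→3'.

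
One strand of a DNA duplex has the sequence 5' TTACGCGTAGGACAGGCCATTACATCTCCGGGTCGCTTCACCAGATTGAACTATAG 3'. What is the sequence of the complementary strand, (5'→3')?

5'-CTATAGTTCAATCTGGTGAAGCGACCCGGAGATGTAATGGCCTGTCCTACGCGTAA-3'

Pairing A↔T and G↔C gives AATGCGCATCCTGTCCGGTAATGTAGAGGCCCAGCGAAGTGGTCTAACTTGATATC, running 3'→5'. Reverse for the 5'→3' convention.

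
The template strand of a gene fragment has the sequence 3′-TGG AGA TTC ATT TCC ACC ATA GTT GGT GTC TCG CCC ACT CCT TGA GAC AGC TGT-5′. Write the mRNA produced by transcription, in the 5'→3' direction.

Reading the template 3'→5' as shown, RNA polymerase pairs each base (A→U, T→A, G↔C) to build mRNA 5'→3' directly.

5′-ACCUCUAAGUAAAGGUGGUAUCAACCACAGAGCGGGUGAGGAACUCUGUCGACA-3′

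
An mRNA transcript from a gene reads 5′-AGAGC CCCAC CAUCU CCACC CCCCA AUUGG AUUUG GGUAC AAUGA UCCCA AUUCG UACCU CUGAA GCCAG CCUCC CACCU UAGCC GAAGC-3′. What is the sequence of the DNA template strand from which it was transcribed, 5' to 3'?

5'-GCTTCGGCTAAGGTGGGAGGCTGGCTTCAGAGGTACGAATTGGGATCATTGTACCCAAATCCAATTGGGGGGTGGAGATGGTGGGGCTCT-3'

Replace U with T to get the coding DNA strand: AGAGCCCCACCATCTCCACCCCCCAATTGGATTTGGGTACAATGATCCCAATTCGTACCTCTGAAGCCAGCCTCCCACCTTAGCCGAAGC. The template strand is its reverse complement (complement TCTCGGGGTGGTAGAGGTGGGGGGTTAACCTAAACCCATGTTACTAGGGTTAAGCATGGAGACTTCGGTCGGAGGGTGGAATCGGCTTCG, then reverse).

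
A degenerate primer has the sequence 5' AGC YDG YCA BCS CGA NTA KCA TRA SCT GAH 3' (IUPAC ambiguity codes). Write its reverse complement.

5'-DTCAGSTYATGMTANTCGSGVTGRCHRGCT-3'

Standard pairs A↔T, G↔C; ambiguity codes pair R↔Y, K↔M, S↔S, B↔V, D↔H, N↔N. Complement (TCGRHCRGTVGSGCTNATMGTAYTSGACTD), then reverse for 5'→3'.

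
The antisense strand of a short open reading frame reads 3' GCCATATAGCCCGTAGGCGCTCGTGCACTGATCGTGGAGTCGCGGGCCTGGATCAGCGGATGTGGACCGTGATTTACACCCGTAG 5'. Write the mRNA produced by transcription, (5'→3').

Reading the template 3'→5' as shown, RNA polymerase pairs each base (A→U, T→A, G↔C) to build mRNA 5'→3' directly.

5'-CGGUAUAUCGGGCAUCCGCGAGCACGUGACUAGCACCUCAGCGCCCGGACCUAGUCGCCUACACCUGGCACUAAAUGUGGGCAUC-3'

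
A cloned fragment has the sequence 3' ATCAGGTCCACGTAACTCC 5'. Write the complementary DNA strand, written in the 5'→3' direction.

The strand is given 3'→5', so its complement runs 5'→3' in the same left-to-right order: pair each base A↔T, G↔C.

5'-TAGTCCAGGTGCATTGAGG-3'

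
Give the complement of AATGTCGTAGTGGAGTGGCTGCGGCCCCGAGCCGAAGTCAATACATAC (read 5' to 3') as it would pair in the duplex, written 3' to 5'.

Base-pairing A↔T, G↔C gives the complement. The complementary strand is antiparallel, so paired with a 5'→3' strand it runs 3'→5'.

3'-TTACAGCATCACCTCACCGACGCCGGGGCTCGGCTTCAGTTATGTATG-5'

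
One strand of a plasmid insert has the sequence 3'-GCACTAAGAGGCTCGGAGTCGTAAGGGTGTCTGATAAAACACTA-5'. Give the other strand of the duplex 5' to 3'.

The strand is given 3'→5', so its complement runs 5'→3' in the same left-to-right order: pair each base A↔T, G↔C.

5'-CGTGATTCTCCGAGCCTCAGCATTCCCACAGACTATTTTGTGAT-3'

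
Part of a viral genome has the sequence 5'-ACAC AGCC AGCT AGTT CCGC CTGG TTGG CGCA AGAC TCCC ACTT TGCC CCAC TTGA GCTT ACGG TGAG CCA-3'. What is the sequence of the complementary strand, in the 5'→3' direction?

5'-TGGCTCACCGTAAGCTCAAGTGGGGCAAAGTGGGAGTCTTGCGCCAACCAGGCGGAACTAGCTGGCTGTGT-3'

Pairing A↔T and G↔C gives TGTGTCGGTCGATCAAGGCGGACCAACCGCGTTCTGAGGGTGAAACGGGGTGAACTCGAATGCCACTCGGT, running 3'→5'. Reverse for the 5'→3' convention.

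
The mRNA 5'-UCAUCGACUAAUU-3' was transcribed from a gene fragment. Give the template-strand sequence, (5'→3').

5'-AATTAGTCGATGA-3'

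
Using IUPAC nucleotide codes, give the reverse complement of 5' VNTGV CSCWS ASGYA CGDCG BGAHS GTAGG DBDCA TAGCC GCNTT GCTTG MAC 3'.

5′-GTKCAAGCAANGCGGCTATGHVHCCTACSDTCVCGHCGTRCSTSWGSGBCANB-3′

Standard pairs A↔T, G↔C; ambiguity codes pair Y↔R, M↔K, W↔W, S↔S, B↔V, D↔H, N↔N. Complement (BNACBGSGWSTSCRTGCHGCVCTDSCATCCHVHGTATCGGCGNAACGAACKTG), then reverse for 5'→3'.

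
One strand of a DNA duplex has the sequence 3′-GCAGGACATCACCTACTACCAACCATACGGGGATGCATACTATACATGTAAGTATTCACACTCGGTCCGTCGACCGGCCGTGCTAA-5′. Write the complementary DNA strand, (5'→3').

The strand is given 3'→5', so its complement runs 5'→3' in the same left-to-right order: pair each base A↔T, G↔C.

5'-CGTCCTGTAGTGGATGATGGTTGGTATGCCCCTACGTATGATATGTACATTCATAAGTGTGAGCCAGGCAGCTGGCCGGCACGATT-3'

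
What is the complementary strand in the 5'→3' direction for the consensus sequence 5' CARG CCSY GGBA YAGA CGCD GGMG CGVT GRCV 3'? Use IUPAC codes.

Standard pairs A↔T, G↔C; ambiguity codes pair R↔Y, M↔K, S↔S, B↔V, D↔H. Complement (GTYCGGSRCCVTRTCTGCGHCCKCGCBACYGB), then reverse for 5'→3'.

5'-BGYCABCGCKCCHGCGTCTRTVCCRSGGCYTG-3'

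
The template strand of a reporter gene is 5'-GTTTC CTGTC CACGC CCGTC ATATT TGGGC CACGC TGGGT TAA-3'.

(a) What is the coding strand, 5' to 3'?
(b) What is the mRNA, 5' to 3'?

(a) 5'-TTAACCCAGCGTGGCCCAAATATGACGGGCGTGGACAGGAAAC-3'
(b) 5'-UUAACCCAGCGUGGCCCAAAUAUGACGGGCGUGGACAGGAAAC-3'

(a) The coding strand is the reverse complement of the template: complement CAAAGGACAGGTGCGGGCAGTATAAACCCGGTGCGACCCAATT, then reverse.
(b) mRNA has the coding-strand sequence with T→U.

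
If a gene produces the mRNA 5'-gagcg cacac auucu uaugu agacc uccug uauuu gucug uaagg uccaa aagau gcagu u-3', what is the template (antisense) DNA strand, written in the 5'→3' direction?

Replace U with T to get the coding DNA strand: GAGCGCACACATTCTTATGTAGACCTCCTGTATTTGTCTGTAAGGTCCAAAAGATGCAGTT. The template strand is its reverse complement (complement CTCGCGTGTGTAAGAATACATCTGGAGGACATAAACAGACATTCCAGGTTTTCTACGTCAA, then reverse).

5'-AACTGCATCTTTTGGACCTTACAGACAAATACAGGAGGTCTACATAAGAATGTGTGCGCTC-3'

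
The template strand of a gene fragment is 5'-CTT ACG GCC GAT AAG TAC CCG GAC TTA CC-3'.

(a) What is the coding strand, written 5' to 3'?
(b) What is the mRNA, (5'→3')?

(a) The coding strand is the reverse complement of the template: complement GAATGCCGGCTATTCATGGGCCTGAATGG, then reverse.
(b) mRNA has the coding-strand sequence with T→U.

(a) 5'-GGTAAGTCCGGGTACTTATCGGCCGTAAG-3'
(b) 5'-GGUAAGUCCGGGUACUUAUCGGCCGUAAG-3'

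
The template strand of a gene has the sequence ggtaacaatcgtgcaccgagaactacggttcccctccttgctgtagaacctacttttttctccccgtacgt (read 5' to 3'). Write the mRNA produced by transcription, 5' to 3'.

RNA polymerase reads the template 3'→5' and synthesizes mRNA 5'→3' by base-pairing (A→U, T→A, G↔C). The complement of the template is CCATTGTTAGCACGTGGCTCTTGATGCCAAGGGGAGGAACGACATCTTGGATGAAAAAAGAGGGGCATGCA; antiparallel, so 5'→3' the coding strand is ACGTACGGGGAGAAAAAAGTAGGTTCTACAGCAAGGAGGGGAACCGTAGTTCTCGGTGCACGATTGTTACC. Replace T with U for the mRNA.

5'-ACGUACGGGGAGAAAAAAGUAGGUUCUACAGCAAGGAGGGGAACCGUAGUUCUCGGUGCACGAUUGUUACC-3'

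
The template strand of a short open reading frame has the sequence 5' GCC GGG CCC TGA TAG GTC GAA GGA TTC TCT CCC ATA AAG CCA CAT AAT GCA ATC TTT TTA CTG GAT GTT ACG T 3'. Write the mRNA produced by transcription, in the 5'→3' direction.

The mRNA has the sequence of the coding strand (reverse complement of the template) with T→U. Reverse complement of GCCGGGCCCTGATAGGTCGAAGGATTCTCTCCCATAAAGCCACATAATGCAATCTTTTTACTGGATGTTACGT is ACGTAACATCCAGTAAAAAGATTGCATTATGTGGCTTTATGGGAGAGAATCCTTCGACCTATCAGGGCCCGGC; then T→U.

5'-ACGUAACAUCCAGUAAAAAGAUUGCAUUAUGUGGCUUUAUGGGAGAGAAUCCUUCGACCUAUCAGGGCCCGGC-3'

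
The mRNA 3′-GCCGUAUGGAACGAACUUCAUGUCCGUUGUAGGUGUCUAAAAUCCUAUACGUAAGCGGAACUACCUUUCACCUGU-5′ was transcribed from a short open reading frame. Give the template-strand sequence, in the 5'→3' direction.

Written 5'→3' the mRNA is UGUCCACUUUCCAUCAAGGCGAAUGCAUAUCCUAAAAUCUGUGGAUGUUGCCUGUACUUCAAGCAAGGUAUGCCG, so the coding DNA strand is TGTCCACTTTCCATCAAGGCGAATGCATATCCTAAAATCTGTGGATGTTGCCTGTACTTCAAGCAAGGTATGCCG. The template is its reverse complement.

5'-CGGCATACCTTGCTTGAAGTACAGGCAACATCCACAGATTTTAGGATATGCATTCGCCTTGATGGAAAGTGGACA-3'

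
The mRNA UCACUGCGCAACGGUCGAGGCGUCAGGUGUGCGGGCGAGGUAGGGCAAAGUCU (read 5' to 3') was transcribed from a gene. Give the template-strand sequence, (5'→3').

5′-AGACTTTGCCCTACCTCGCCCGCACACCTGACGCCTCGACCGTTGCGCAGTGA-3′

Replace U with T to get the coding DNA strand: TCACTGCGCAACGGTCGAGGCGTCAGGTGTGCGGGCGAGGTAGGGCAAAGTCT. The template strand is its reverse complement (complement AGTGACGCGTTGCCAGCTCCGCAGTCCACACGCCCGCTCCATCCCGTTTCAGA, then reverse).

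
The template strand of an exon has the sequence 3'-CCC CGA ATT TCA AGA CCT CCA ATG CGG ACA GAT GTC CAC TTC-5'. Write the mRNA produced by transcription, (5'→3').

5'-GGGGCUUAAAGUUCUGGAGGUUACGCCUGUCUACAGGUGAAG-3'

Reading the template 3'→5' as shown, RNA polymerase pairs each base (A→U, T→A, G↔C) to build mRNA 5'→3' directly.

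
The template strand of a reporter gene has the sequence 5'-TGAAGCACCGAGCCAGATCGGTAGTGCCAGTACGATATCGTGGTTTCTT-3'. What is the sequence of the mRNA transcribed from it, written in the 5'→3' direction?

5'-AAGAAACCACGAUAUCGUACUGGCACUACCGAUCUGGCUCGGUGCUUCA-3'

The mRNA has the sequence of the coding strand (reverse complement of the template) with T→U. Reverse complement of TGAAGCACCGAGCCAGATCGGTAGTGCCAGTACGATATCGTGGTTTCTT is AAGAAACCACGATATCGTACTGGCACTACCGATCTGGCTCGGTGCTTCA; then T→U.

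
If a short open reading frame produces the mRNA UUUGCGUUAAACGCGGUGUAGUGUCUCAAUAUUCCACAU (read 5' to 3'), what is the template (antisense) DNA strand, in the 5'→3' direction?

5'-ATGTGGAATATTGAGACACTACACCGCGTTTAACGCAAA-3'

Replace U with T to get the coding DNA strand: TTTGCGTTAAACGCGGTGTAGTGTCTCAATATTCCACAT. The template strand is its reverse complement (complement AAACGCAATTTGCGCCACATCACAGAGTTATAAGGTGTA, then reverse).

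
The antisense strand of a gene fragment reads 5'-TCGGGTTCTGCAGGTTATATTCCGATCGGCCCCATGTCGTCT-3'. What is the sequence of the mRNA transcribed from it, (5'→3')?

5′-AGACGACAUGGGGCCGAUCGGAAUAUAACCUGCAGAACCCGA-3′

The mRNA has the sequence of the coding strand (reverse complement of the template) with T→U. Reverse complement of TCGGGTTCTGCAGGTTATATTCCGATCGGCCCCATGTCGTCT is AGACGACATGGGGCCGATCGGAATATAACCTGCAGAACCCGA; then T→U.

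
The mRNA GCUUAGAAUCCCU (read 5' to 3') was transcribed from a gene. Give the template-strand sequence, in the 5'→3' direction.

Replace U with T to get the coding DNA strand: GCTTAGAATCCCT. The template strand is its reverse complement (complement CGAATCTTAGGGA, then reverse).

5'-AGGGATTCTAAGC-3'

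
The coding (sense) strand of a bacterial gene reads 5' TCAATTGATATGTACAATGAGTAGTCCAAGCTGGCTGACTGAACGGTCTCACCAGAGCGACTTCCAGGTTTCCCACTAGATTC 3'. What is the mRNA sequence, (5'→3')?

5′-UCAAUUGAUAUGUACAAUGAGUAGUCCAAGCUGGCUGACUGAACGGUCUCACCAGAGCGACUUCCAGGUUUCCCACUAGAUUC-3′

The mRNA is synthesized from the template strand, so it matches the coding strand with T replaced by U.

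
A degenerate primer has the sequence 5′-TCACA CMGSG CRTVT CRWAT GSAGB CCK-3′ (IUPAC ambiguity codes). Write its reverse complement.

5′-MGGVCTSCATWYGABAYGCSCKGTGTGA-3′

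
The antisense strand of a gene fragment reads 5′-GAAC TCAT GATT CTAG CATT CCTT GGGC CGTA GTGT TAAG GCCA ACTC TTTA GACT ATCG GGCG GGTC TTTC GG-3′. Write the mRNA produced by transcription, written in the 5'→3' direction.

5'-CCGAAAGACCCGCCCGAUAGUCUAAAGAGUUGGCCUUAACACUACGGCCCAAGGAAUGCUAGAAUCAUGAGUUC-3'

RNA polymerase reads the template 3'→5' and synthesizes mRNA 5'→3' by base-pairing (A→U, T→A, G↔C). The complement of the template is CTTGAGTACTAAGATCGTAAGGAACCCGGCATCACAATTCCGGTTGAGAAATCTGATAGCCCGCCCAGAAAGCC; antiparallel, so 5'→3' the coding strand is CCGAAAGACCCGCCCGATAGTCTAAAGAGTTGGCCTTAACACTACGGCCCAAGGAATGCTAGAATCATGAGTTC. Replace T with U for the mRNA.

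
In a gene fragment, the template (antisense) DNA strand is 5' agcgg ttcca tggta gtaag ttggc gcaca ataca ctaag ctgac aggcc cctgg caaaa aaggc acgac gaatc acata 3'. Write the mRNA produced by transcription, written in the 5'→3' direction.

5'-UAUGUGAUUCGUCGUGCCUUUUUUGCCAGGGGCCUGUCAGCUUAGUGUAUUGUGCGCCAACUUACUACCAUGGAACCGCU-3'

RNA polymerase reads the template 3'→5' and synthesizes mRNA 5'→3' by base-pairing (A→U, T→A, G↔C). The complement of the template is TCGCCAAGGTACCATCATTCAACCGCGTGTTATGTGATTCGACTGTCCGGGGACCGTTTTTTCCGTGCTGCTTAGTGTAT; antiparallel, so 5'→3' the coding strand is TATGTGATTCGTCGTGCCTTTTTTGCCAGGGGCCTGTCAGCTTAGTGTATTGTGCGCCAACTTACTACCATGGAACCGCT. Replace T with U for the mRNA.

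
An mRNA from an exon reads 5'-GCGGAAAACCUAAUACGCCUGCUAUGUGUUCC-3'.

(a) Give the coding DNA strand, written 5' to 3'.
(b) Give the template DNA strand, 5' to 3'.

(a) 5'-GCGGAAAACCTAATACGCCTGCTATGTGTTCC-3'
(b) 5'-GGAACACATAGCAGGCGTATTAGGTTTTCCGC-3'

(a) The coding strand matches the mRNA with U→T.
(b) The template strand is the reverse complement of the coding strand.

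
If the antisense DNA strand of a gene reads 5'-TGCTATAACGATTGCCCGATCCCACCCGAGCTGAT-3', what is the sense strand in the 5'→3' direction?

5'-ATCAGCTCGGGTGGGATCGGGCAATCGTTATAGCA-3'

The coding strand is complementary and antiparallel to the template: take the complement (A↔T, G↔C) and reverse.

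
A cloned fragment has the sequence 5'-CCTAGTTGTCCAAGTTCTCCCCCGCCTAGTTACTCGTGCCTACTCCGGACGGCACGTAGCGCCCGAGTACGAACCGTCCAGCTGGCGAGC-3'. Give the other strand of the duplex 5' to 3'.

The complement of CCTAGTTGTCCAAGTTCTCCCCCGCCTAGTTACTCGTGCCTACTCCGGACGGCACGTAGCGCCCGAGTACGAACCGTCCAGCTGGCGAGC is GGATCAACAGGTTCAAGAGGGGGCGGATCAATGAGCACGGATGAGGCCTGCCGTGCATCGCGGGCTCATGCTTGGCAGGTCGACCGCTCG (A↔T, G↔C). DNA strands are antiparallel, so the complementary strand runs 3'→5'; reversing gives the 5'→3' form.

5'-GCTCGCCAGCTGGACGGTTCGTACTCGGGCGCTACGTGCCGTCCGGAGTAGGCACGAGTAACTAGGCGGGGGAGAACTTGGACAACTAGG-3'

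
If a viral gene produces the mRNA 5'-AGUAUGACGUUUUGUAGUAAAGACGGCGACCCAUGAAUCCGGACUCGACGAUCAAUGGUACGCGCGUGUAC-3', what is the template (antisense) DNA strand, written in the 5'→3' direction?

Replace U with T to get the coding DNA strand: AGTATGACGTTTTGTAGTAAAGACGGCGACCCATGAATCCGGACTCGACGATCAATGGTACGCGCGTGTAC. The template strand is its reverse complement (complement TCATACTGCAAAACATCATTTCTGCCGCTGGGTACTTAGGCCTGAGCTGCTAGTTACCATGCGCGCACATG, then reverse).

5'-GTACACGCGCGTACCATTGATCGTCGAGTCCGGATTCATGGGTCGCCGTCTTTACTACAAAACGTCATACT-3'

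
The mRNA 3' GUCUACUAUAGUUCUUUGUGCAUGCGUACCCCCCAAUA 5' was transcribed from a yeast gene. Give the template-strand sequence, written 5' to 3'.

Written 5'→3' the mRNA is AUAACCCCCCAUGCGUACGUGUUUCUUGAUAUCAUCUG, so the coding DNA strand is ATAACCCCCCATGCGTACGTGTTTCTTGATATCATCTG. The template is its reverse complement.

5'-CAGATGATATCAAGAAACACGTACGCATGGGGGGTTAT-3'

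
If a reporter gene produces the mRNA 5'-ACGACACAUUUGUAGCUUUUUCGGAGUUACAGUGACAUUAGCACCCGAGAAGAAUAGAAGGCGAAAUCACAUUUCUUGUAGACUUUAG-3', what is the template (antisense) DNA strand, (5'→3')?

5'-CTAAAGTCTACAAGAAATGTGATTTCGCCTTCTATTCTTCTCGGGTGCTAATGTCACTGTAACTCCGAAAAAGCTACAAATGTGTCGT-3'

Replace U with T to get the coding DNA strand: ACGACACATTTGTAGCTTTTTCGGAGTTACAGTGACATTAGCACCCGAGAAGAATAGAAGGCGAAATCACATTTCTTGTAGACTTTAG. The template strand is its reverse complement (complement TGCTGTGTAAACATCGAAAAAGCCTCAATGTCACTGTAATCGTGGGCTCTTCTTATCTTCCGCTTTAGTGTAAAGAACATCTGAAATC, then reverse).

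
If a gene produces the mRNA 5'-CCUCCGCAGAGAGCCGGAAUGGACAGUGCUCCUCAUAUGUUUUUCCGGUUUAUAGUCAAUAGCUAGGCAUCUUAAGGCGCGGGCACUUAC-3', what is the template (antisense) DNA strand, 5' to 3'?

Replace U with T to get the coding DNA strand: CCTCCGCAGAGAGCCGGAATGGACAGTGCTCCTCATATGTTTTTCCGGTTTATAGTCAATAGCTAGGCATCTTAAGGCGCGGGCACTTAC. The template strand is its reverse complement (complement GGAGGCGTCTCTCGGCCTTACCTGTCACGAGGAGTATACAAAAAGGCCAAATATCAGTTATCGATCCGTAGAATTCCGCGCCCGTGAATG, then reverse).

5'-GTAAGTGCCCGCGCCTTAAGATGCCTAGCTATTGACTATAAACCGGAAAAACATATGAGGAGCACTGTCCATTCCGGCTCTCTGCGGAGG-3'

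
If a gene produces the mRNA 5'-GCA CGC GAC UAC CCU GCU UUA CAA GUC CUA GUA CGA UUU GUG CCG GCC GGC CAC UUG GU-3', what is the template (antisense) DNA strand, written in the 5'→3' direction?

5′-ACCAAGTGGCCGGCCGGCACAAATCGTACTAGGACTTGTAAAGCAGGGTAGTCGCGTGC-3′

Replace U with T to get the coding DNA strand: GCACGCGACTACCCTGCTTTACAAGTCCTAGTACGATTTGTGCCGGCCGGCCACTTGGT. The template strand is its reverse complement (complement CGTGCGCTGATGGGACGAAATGTTCAGGATCATGCTAAACACGGCCGGCCGGTGAACCA, then reverse).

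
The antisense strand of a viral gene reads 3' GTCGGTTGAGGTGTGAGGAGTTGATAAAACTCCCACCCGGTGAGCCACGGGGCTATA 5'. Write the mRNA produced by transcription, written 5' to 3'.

5'-CAGCCAACUCCACACUCCUCAACUAUUUUGAGGGUGGGCCACUCGGUGCCCCGAUAU-3'

Reading the template 3'→5' as shown, RNA polymerase pairs each base (A→U, T→A, G↔C) to build mRNA 5'→3' directly.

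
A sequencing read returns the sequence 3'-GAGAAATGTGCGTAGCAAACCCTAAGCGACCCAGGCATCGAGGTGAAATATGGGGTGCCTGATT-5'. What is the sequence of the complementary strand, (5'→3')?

5'-CTCTTTACACGCATCGTTTGGGATTCGCTGGGTCCGTAGCTCCACTTTATACCCCACGGACTAA-3'

The strand is given 3'→5', so its complement runs 5'→3' in the same left-to-right order: pair each base A↔T, G↔C.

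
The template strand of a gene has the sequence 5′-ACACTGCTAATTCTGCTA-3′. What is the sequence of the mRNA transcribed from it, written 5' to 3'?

RNA polymerase reads the template 3'→5' and synthesizes mRNA 5'→3' by base-pairing (A→U, T→A, G↔C). The complement of the template is TGTGACGATTAAGACGAT; antiparallel, so 5'→3' the coding strand is TAGCAGAATTAGCAGTGT. Replace T with U for the mRNA.

5'-UAGCAGAAUUAGCAGUGU-3'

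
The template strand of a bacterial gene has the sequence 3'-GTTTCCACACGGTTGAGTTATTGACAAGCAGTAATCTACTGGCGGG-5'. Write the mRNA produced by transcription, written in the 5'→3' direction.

5'-CAAAGGUGUGCCAACUCAAUAACUGUUCGUCAUUAGAUGACCGCCC-3'

Reading the template 3'→5' as shown, RNA polymerase pairs each base (A→U, T→A, G↔C) to build mRNA 5'→3' directly.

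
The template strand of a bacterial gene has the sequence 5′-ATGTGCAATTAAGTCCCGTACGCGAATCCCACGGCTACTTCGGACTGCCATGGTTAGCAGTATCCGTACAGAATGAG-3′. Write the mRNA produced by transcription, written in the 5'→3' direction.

5′-CUCAUUCUGUACGGAUACUGCUAACCAUGGCAGUCCGAAGUAGCCGUGGGAUUCGCGUACGGGACUUAAUUGCACAU-3′

RNA polymerase reads the template 3'→5' and synthesizes mRNA 5'→3' by base-pairing (A→U, T→A, G↔C). The complement of the template is TACACGTTAATTCAGGGCATGCGCTTAGGGTGCCGATGAAGCCTGACGGTACCAATCGTCATAGGCATGTCTTACTC; antiparallel, so 5'→3' the coding strand is CTCATTCTGTACGGATACTGCTAACCATGGCAGTCCGAAGTAGCCGTGGGATTCGCGTACGGGACTTAATTGCACAT. Replace T with U for the mRNA.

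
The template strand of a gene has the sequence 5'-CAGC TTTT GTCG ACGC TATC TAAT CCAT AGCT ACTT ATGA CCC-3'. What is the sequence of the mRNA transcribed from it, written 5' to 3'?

The mRNA has the sequence of the coding strand (reverse complement of the template) with T→U. Reverse complement of CAGCTTTTGTCGACGCTATCTAATCCATAGCTACTTATGACCC is GGGTCATAAGTAGCTATGGATTAGATAGCGTCGACAAAAGCTG; then T→U.

5'-GGGUCAUAAGUAGCUAUGGAUUAGAUAGCGUCGACAAAAGCUG-3'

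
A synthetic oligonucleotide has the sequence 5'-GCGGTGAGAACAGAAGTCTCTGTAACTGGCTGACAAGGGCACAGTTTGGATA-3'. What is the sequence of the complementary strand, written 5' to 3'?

5'-TATCCAAACTGTGCCCTTGTCAGCCAGTTACAGAGACTTCTGTTCTCACCGC-3'

Pairing A↔T and G↔C gives CGCCACTCTTGTCTTCAGAGACATTGACCGACTGTTCCCGTGTCAAACCTAT, running 3'→5'. Reverse for the 5'→3' convention.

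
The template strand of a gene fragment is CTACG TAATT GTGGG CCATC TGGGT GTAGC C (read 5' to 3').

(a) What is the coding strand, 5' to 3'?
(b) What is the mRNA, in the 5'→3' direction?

(a) 5'-GGCTACACCCAGATGGCCCACAATTACGTAG-3'
(b) 5'-GGCUACACCCAGAUGGCCCACAAUUACGUAG-3'

(a) The coding strand is the reverse complement of the template: complement GATGCATTAACACCCGGTAGACCCACATCGG, then reverse.
(b) mRNA has the coding-strand sequence with T→U.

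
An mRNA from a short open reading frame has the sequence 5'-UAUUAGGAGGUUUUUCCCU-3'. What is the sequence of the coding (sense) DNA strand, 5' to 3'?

5'-TATTAGGAGGTTTTTCCCT-3'

The coding DNA strand has the same 5'→3' sequence as the mRNA with U replaced by T.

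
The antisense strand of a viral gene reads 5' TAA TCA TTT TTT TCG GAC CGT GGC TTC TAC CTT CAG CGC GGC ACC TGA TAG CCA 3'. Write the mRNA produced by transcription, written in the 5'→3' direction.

5'-UGGCUAUCAGGUGCCGCGCUGAAGGUAGAAGCCACGGUCCGAAAAAAAUGAUUA-3'

The mRNA has the sequence of the coding strand (reverse complement of the template) with T→U. Reverse complement of TAATCATTTTTTTCGGACCGTGGCTTCTACCTTCAGCGCGGCACCTGATAGCCA is TGGCTATCAGGTGCCGCGCTGAAGGTAGAAGCCACGGTCCGAAAAAAATGATTA; then T→U.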